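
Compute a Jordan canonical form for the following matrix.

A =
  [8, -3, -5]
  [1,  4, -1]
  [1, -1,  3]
J_3(5)

The characteristic polynomial is
  det(x·I − A) = x^3 - 15*x^2 + 75*x - 125 = (x - 5)^3

Eigenvalues and multiplicities (the geometric multiplicity of λ is n − rank(A − λI), which equals the number of Jordan blocks for λ):
  λ = 5: algebraic multiplicity = 3, geometric multiplicity = 1

Determining the block sizes for each eigenvalue:
  λ = 5: one block (gm = 1), so the single block has size am = 3 → block sizes [3]

Assembling the blocks gives a Jordan form
J =
  [5, 1, 0]
  [0, 5, 1]
  [0, 0, 5]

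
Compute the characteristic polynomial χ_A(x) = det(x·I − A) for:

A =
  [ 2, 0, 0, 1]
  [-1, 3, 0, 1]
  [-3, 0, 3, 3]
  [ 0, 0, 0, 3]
x^4 - 11*x^3 + 45*x^2 - 81*x + 54

Expanding det(x·I − A) (e.g. by cofactor expansion or by noting that A is similar to its Jordan form J, which has the same characteristic polynomial as A) gives
  χ_A(x) = x^4 - 11*x^3 + 45*x^2 - 81*x + 54
which factors as (x - 3)^3*(x - 2). The eigenvalues (with algebraic multiplicities) are λ = 2 with multiplicity 1, λ = 3 with multiplicity 3.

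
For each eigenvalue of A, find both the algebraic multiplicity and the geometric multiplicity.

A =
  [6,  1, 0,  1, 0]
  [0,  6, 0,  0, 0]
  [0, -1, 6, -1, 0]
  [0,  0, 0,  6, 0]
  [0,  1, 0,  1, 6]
λ = 6: alg = 5, geom = 4

Step 1 — factor the characteristic polynomial to read off the algebraic multiplicities:
  χ_A(x) = (x - 6)^5

Step 2 — compute geometric multiplicities via the rank-nullity identity g(λ) = n − rank(A − λI):
  rank(A − (6)·I) = 1, so dim ker(A − (6)·I) = n − 1 = 4

Summary:
  λ = 6: algebraic multiplicity = 5, geometric multiplicity = 4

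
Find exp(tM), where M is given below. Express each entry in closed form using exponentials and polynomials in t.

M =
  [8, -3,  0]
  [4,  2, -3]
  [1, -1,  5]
e^{tM} =
  [-3*t^2*exp(5*t)/2 + 3*t*exp(5*t) + exp(5*t), -3*t*exp(5*t), 9*t^2*exp(5*t)/2]
  [-3*t^2*exp(5*t)/2 + 4*t*exp(5*t), -3*t*exp(5*t) + exp(5*t), 9*t^2*exp(5*t)/2 - 3*t*exp(5*t)]
  [-t^2*exp(5*t)/2 + t*exp(5*t), -t*exp(5*t), 3*t^2*exp(5*t)/2 + exp(5*t)]

Strategy: write M = P · J · P⁻¹ where J is a Jordan canonical form, so e^{tM} = P · e^{tJ} · P⁻¹, and e^{tJ} can be computed block-by-block.

M has Jordan form
J =
  [5, 1, 0]
  [0, 5, 1]
  [0, 0, 5]
(up to reordering of blocks).

Per-block formulas:
  For a 3×3 Jordan block J_3(5): exp(t · J_3(5)) = e^(5t)·(I + t·N + (t^2/2)·N^2), where N is the 3×3 nilpotent shift.

After assembling e^{tJ} and conjugating by P, we get:

e^{tM} =
  [-3*t^2*exp(5*t)/2 + 3*t*exp(5*t) + exp(5*t), -3*t*exp(5*t), 9*t^2*exp(5*t)/2]
  [-3*t^2*exp(5*t)/2 + 4*t*exp(5*t), -3*t*exp(5*t) + exp(5*t), 9*t^2*exp(5*t)/2 - 3*t*exp(5*t)]
  [-t^2*exp(5*t)/2 + t*exp(5*t), -t*exp(5*t), 3*t^2*exp(5*t)/2 + exp(5*t)]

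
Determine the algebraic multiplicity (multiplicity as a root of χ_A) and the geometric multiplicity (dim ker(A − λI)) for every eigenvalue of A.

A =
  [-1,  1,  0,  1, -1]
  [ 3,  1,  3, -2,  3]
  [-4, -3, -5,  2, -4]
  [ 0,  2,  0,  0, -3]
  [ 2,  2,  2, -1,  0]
λ = -1: alg = 5, geom = 2

Step 1 — factor the characteristic polynomial to read off the algebraic multiplicities:
  χ_A(x) = (x + 1)^5

Step 2 — compute geometric multiplicities via the rank-nullity identity g(λ) = n − rank(A − λI):
  rank(A − (-1)·I) = 3, so dim ker(A − (-1)·I) = n − 3 = 2

Summary:
  λ = -1: algebraic multiplicity = 5, geometric multiplicity = 2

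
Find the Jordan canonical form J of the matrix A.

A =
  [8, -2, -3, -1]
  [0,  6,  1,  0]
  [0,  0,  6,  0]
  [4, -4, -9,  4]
J_3(6) ⊕ J_1(6)

The characteristic polynomial is
  det(x·I − A) = x^4 - 24*x^3 + 216*x^2 - 864*x + 1296 = (x - 6)^4

Eigenvalues and multiplicities (the geometric multiplicity of λ is n − rank(A − λI), which equals the number of Jordan blocks for λ):
  λ = 6: algebraic multiplicity = 4, geometric multiplicity = 2

Determining the block sizes for each eigenvalue:
  λ = 6: with am = 4 and gm = 2, the partition is not yet determined (e.g. several partitions of 4 into 2 parts exist). Let N = A − (6)·I. Computing rank(N^1) = 2, rank(N^2) = 1, rank(N^3) = 0; the number of blocks of size ≥ j is rank(N^{j−1}) − rank(N^j), giving [2, 1, 1]. So we have 1 block(s) of size 3, 1 block(s) of size 1 → block sizes [3, 1]

Assembling the blocks gives a Jordan form
J =
  [6, 1, 0, 0]
  [0, 6, 1, 0]
  [0, 0, 6, 0]
  [0, 0, 0, 6]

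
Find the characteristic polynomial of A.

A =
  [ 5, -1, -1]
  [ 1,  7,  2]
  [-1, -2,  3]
x^3 - 15*x^2 + 75*x - 125

Expanding det(x·I − A) (e.g. by cofactor expansion or by noting that A is similar to its Jordan form J, which has the same characteristic polynomial as A) gives
  χ_A(x) = x^3 - 15*x^2 + 75*x - 125
which factors as (x - 5)^3. The eigenvalues (with algebraic multiplicities) are λ = 5 with multiplicity 3.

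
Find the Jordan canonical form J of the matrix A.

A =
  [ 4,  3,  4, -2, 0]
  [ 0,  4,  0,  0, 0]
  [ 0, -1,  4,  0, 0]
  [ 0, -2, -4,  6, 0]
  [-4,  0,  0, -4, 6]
J_2(4) ⊕ J_1(4) ⊕ J_1(6) ⊕ J_1(6)

The characteristic polynomial is
  det(x·I − A) = x^5 - 24*x^4 + 228*x^3 - 1072*x^2 + 2496*x - 2304 = (x - 6)^2*(x - 4)^3

Eigenvalues and multiplicities (the geometric multiplicity of λ is n − rank(A − λI), which equals the number of Jordan blocks for λ):
  λ = 4: algebraic multiplicity = 3, geometric multiplicity = 2
  λ = 6: algebraic multiplicity = 2, geometric multiplicity = 2

Determining the block sizes for each eigenvalue:
  λ = 4: 2 blocks summing to 3 forces exactly one block of size 2 and the rest size 1 → block sizes [2, 1]
  λ = 6: gm = am = 2, so every block has size 1 → block sizes [1, 1]

Assembling the blocks gives a Jordan form
J =
  [4, 1, 0, 0, 0]
  [0, 4, 0, 0, 0]
  [0, 0, 4, 0, 0]
  [0, 0, 0, 6, 0]
  [0, 0, 0, 0, 6]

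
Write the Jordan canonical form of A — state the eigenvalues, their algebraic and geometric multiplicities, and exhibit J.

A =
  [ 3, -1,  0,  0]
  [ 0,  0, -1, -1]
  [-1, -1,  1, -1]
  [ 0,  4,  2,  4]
J_3(2) ⊕ J_1(2)

The characteristic polynomial is
  det(x·I − A) = x^4 - 8*x^3 + 24*x^2 - 32*x + 16 = (x - 2)^4

Eigenvalues and multiplicities (the geometric multiplicity of λ is n − rank(A − λI), which equals the number of Jordan blocks for λ):
  λ = 2: algebraic multiplicity = 4, geometric multiplicity = 2

Determining the block sizes for each eigenvalue:
  λ = 2: with am = 4 and gm = 2, the partition is not yet determined (e.g. several partitions of 4 into 2 parts exist). Let N = A − (2)·I. Computing rank(N^1) = 2, rank(N^2) = 1, rank(N^3) = 0; the number of blocks of size ≥ j is rank(N^{j−1}) − rank(N^j), giving [2, 1, 1]. So we have 1 block(s) of size 3, 1 block(s) of size 1 → block sizes [3, 1]

Assembling the blocks gives a Jordan form
J =
  [2, 1, 0, 0]
  [0, 2, 1, 0]
  [0, 0, 2, 0]
  [0, 0, 0, 2]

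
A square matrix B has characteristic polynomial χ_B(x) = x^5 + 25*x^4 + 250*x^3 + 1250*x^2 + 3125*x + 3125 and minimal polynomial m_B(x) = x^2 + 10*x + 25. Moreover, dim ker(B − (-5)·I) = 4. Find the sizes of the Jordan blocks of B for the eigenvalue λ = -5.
Block sizes for λ = -5: [2, 1, 1, 1]

Step 1 — from the characteristic polynomial, algebraic multiplicity of λ = -5 is 5. From dim ker(B − (-5)·I) = 4, there are exactly 4 Jordan blocks for λ = -5.
Step 2 — from the minimal polynomial, the factor (x + 5)^2 tells us the largest block for λ = -5 has size 2.
Step 3 — with total size 5, 4 blocks, and largest block 2, the block sizes (in nonincreasing order) are [2, 1, 1, 1].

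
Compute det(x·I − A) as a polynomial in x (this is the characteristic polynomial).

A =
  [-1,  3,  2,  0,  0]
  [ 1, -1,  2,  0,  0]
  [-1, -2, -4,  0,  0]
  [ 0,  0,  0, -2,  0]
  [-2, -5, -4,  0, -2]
x^5 + 10*x^4 + 40*x^3 + 80*x^2 + 80*x + 32

Expanding det(x·I − A) (e.g. by cofactor expansion or by noting that A is similar to its Jordan form J, which has the same characteristic polynomial as A) gives
  χ_A(x) = x^5 + 10*x^4 + 40*x^3 + 80*x^2 + 80*x + 32
which factors as (x + 2)^5. The eigenvalues (with algebraic multiplicities) are λ = -2 with multiplicity 5.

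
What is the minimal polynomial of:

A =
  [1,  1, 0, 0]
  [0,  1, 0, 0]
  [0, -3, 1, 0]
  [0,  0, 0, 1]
x^2 - 2*x + 1

The characteristic polynomial is χ_A(x) = (x - 1)^4, so the eigenvalues are known. The minimal polynomial is
  m_A(x) = Π_λ (x − λ)^{k_λ}
where k_λ is the size of the *largest* Jordan block for λ (equivalently, the smallest k with (A − λI)^k v = 0 for every generalised eigenvector v of λ).

  λ = 1: largest Jordan block has size 2, contributing (x − 1)^2

So m_A(x) = (x - 1)^2 = x^2 - 2*x + 1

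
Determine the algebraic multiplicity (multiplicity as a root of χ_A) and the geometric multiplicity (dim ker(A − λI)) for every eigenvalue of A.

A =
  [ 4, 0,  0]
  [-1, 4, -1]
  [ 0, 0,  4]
λ = 4: alg = 3, geom = 2

Step 1 — factor the characteristic polynomial to read off the algebraic multiplicities:
  χ_A(x) = (x - 4)^3

Step 2 — compute geometric multiplicities via the rank-nullity identity g(λ) = n − rank(A − λI):
  rank(A − (4)·I) = 1, so dim ker(A − (4)·I) = n − 1 = 2

Summary:
  λ = 4: algebraic multiplicity = 3, geometric multiplicity = 2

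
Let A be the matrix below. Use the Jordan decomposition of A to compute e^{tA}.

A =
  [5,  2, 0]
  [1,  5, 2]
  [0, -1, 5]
e^{tA} =
  [t^2*exp(5*t) + exp(5*t), 2*t*exp(5*t), 2*t^2*exp(5*t)]
  [t*exp(5*t), exp(5*t), 2*t*exp(5*t)]
  [-t^2*exp(5*t)/2, -t*exp(5*t), -t^2*exp(5*t) + exp(5*t)]

Strategy: write A = P · J · P⁻¹ where J is a Jordan canonical form, so e^{tA} = P · e^{tJ} · P⁻¹, and e^{tJ} can be computed block-by-block.

A has Jordan form
J =
  [5, 1, 0]
  [0, 5, 1]
  [0, 0, 5]
(up to reordering of blocks).

Per-block formulas:
  For a 3×3 Jordan block J_3(5): exp(t · J_3(5)) = e^(5t)·(I + t·N + (t^2/2)·N^2), where N is the 3×3 nilpotent shift.

After assembling e^{tJ} and conjugating by P, we get:

e^{tA} =
  [t^2*exp(5*t) + exp(5*t), 2*t*exp(5*t), 2*t^2*exp(5*t)]
  [t*exp(5*t), exp(5*t), 2*t*exp(5*t)]
  [-t^2*exp(5*t)/2, -t*exp(5*t), -t^2*exp(5*t) + exp(5*t)]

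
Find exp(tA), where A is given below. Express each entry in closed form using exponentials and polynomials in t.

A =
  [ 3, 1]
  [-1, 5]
e^{tA} =
  [-t*exp(4*t) + exp(4*t), t*exp(4*t)]
  [-t*exp(4*t), t*exp(4*t) + exp(4*t)]

Strategy: write A = P · J · P⁻¹ where J is a Jordan canonical form, so e^{tA} = P · e^{tJ} · P⁻¹, and e^{tJ} can be computed block-by-block.

A has Jordan form
J =
  [4, 1]
  [0, 4]
(up to reordering of blocks).

Per-block formulas:
  For a 2×2 Jordan block J_2(4): exp(t · J_2(4)) = e^(4t)·(I + t·N), where N is the 2×2 nilpotent shift.

After assembling e^{tJ} and conjugating by P, we get:

e^{tA} =
  [-t*exp(4*t) + exp(4*t), t*exp(4*t)]
  [-t*exp(4*t), t*exp(4*t) + exp(4*t)]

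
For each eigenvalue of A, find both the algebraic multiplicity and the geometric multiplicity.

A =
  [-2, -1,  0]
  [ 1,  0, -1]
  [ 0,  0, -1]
λ = -1: alg = 3, geom = 1

Step 1 — factor the characteristic polynomial to read off the algebraic multiplicities:
  χ_A(x) = (x + 1)^3

Step 2 — compute geometric multiplicities via the rank-nullity identity g(λ) = n − rank(A − λI):
  rank(A − (-1)·I) = 2, so dim ker(A − (-1)·I) = n − 2 = 1

Summary:
  λ = -1: algebraic multiplicity = 3, geometric multiplicity = 1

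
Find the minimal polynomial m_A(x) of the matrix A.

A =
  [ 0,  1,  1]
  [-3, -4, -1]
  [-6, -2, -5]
x^2 + 6*x + 9

The characteristic polynomial is χ_A(x) = (x + 3)^3, so the eigenvalues are known. The minimal polynomial is
  m_A(x) = Π_λ (x − λ)^{k_λ}
where k_λ is the size of the *largest* Jordan block for λ (equivalently, the smallest k with (A − λI)^k v = 0 for every generalised eigenvector v of λ).

  λ = -3: largest Jordan block has size 2, contributing (x + 3)^2

So m_A(x) = (x + 3)^2 = x^2 + 6*x + 9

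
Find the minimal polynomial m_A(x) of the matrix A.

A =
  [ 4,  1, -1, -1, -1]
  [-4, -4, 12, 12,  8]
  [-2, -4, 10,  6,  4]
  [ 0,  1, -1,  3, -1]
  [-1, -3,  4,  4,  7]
x^3 - 12*x^2 + 48*x - 64

The characteristic polynomial is χ_A(x) = (x - 4)^5, so the eigenvalues are known. The minimal polynomial is
  m_A(x) = Π_λ (x − λ)^{k_λ}
where k_λ is the size of the *largest* Jordan block for λ (equivalently, the smallest k with (A − λI)^k v = 0 for every generalised eigenvector v of λ).

  λ = 4: largest Jordan block has size 3, contributing (x − 4)^3

So m_A(x) = (x - 4)^3 = x^3 - 12*x^2 + 48*x - 64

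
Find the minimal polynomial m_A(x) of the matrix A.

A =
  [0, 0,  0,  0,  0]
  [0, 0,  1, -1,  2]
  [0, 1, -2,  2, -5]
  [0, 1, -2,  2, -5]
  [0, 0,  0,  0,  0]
x^3

The characteristic polynomial is χ_A(x) = x^5, so the eigenvalues are known. The minimal polynomial is
  m_A(x) = Π_λ (x − λ)^{k_λ}
where k_λ is the size of the *largest* Jordan block for λ (equivalently, the smallest k with (A − λI)^k v = 0 for every generalised eigenvector v of λ).

  λ = 0: largest Jordan block has size 3, contributing (x − 0)^3

So m_A(x) = x^3 = x^3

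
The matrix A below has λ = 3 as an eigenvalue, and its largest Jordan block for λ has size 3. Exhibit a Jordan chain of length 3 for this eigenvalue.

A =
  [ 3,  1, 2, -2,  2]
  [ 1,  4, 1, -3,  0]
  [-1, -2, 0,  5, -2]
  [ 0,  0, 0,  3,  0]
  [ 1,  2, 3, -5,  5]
A Jordan chain for λ = 3 of length 3:
v_1 = (1, 0, -1, 0, 1)ᵀ
v_2 = (0, 1, -1, 0, 1)ᵀ
v_3 = (1, 0, 0, 0, 0)ᵀ

Let N = A − (3)·I. We want v_3 with N^3 v_3 = 0 but N^2 v_3 ≠ 0; then v_{j-1} := N · v_j for j = 3, …, 2.

Pick v_3 = (1, 0, 0, 0, 0)ᵀ.
Then v_2 = N · v_3 = (0, 1, -1, 0, 1)ᵀ.
Then v_1 = N · v_2 = (1, 0, -1, 0, 1)ᵀ.

Sanity check: (A − (3)·I) v_1 = (0, 0, 0, 0, 0)ᵀ = 0. ✓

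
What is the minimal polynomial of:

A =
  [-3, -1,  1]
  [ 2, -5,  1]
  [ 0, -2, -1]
x^3 + 9*x^2 + 27*x + 27

The characteristic polynomial is χ_A(x) = (x + 3)^3, so the eigenvalues are known. The minimal polynomial is
  m_A(x) = Π_λ (x − λ)^{k_λ}
where k_λ is the size of the *largest* Jordan block for λ (equivalently, the smallest k with (A − λI)^k v = 0 for every generalised eigenvector v of λ).

  λ = -3: largest Jordan block has size 3, contributing (x + 3)^3

So m_A(x) = (x + 3)^3 = x^3 + 9*x^2 + 27*x + 27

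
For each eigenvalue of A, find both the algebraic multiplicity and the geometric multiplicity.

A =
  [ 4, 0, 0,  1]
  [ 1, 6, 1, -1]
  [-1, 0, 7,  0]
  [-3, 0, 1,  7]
λ = 6: alg = 4, geom = 2

Step 1 — factor the characteristic polynomial to read off the algebraic multiplicities:
  χ_A(x) = (x - 6)^4

Step 2 — compute geometric multiplicities via the rank-nullity identity g(λ) = n − rank(A − λI):
  rank(A − (6)·I) = 2, so dim ker(A − (6)·I) = n − 2 = 2

Summary:
  λ = 6: algebraic multiplicity = 4, geometric multiplicity = 2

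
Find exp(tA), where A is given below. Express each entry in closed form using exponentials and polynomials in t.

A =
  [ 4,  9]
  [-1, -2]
e^{tA} =
  [3*t*exp(t) + exp(t), 9*t*exp(t)]
  [-t*exp(t), -3*t*exp(t) + exp(t)]

Strategy: write A = P · J · P⁻¹ where J is a Jordan canonical form, so e^{tA} = P · e^{tJ} · P⁻¹, and e^{tJ} can be computed block-by-block.

A has Jordan form
J =
  [1, 1]
  [0, 1]
(up to reordering of blocks).

Per-block formulas:
  For a 2×2 Jordan block J_2(1): exp(t · J_2(1)) = e^(1t)·(I + t·N), where N is the 2×2 nilpotent shift.

After assembling e^{tJ} and conjugating by P, we get:

e^{tA} =
  [3*t*exp(t) + exp(t), 9*t*exp(t)]
  [-t*exp(t), -3*t*exp(t) + exp(t)]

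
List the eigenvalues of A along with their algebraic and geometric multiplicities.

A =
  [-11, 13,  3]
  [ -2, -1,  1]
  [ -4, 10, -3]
λ = -5: alg = 3, geom = 1

Step 1 — factor the characteristic polynomial to read off the algebraic multiplicities:
  χ_A(x) = (x + 5)^3

Step 2 — compute geometric multiplicities via the rank-nullity identity g(λ) = n − rank(A − λI):
  rank(A − (-5)·I) = 2, so dim ker(A − (-5)·I) = n − 2 = 1

Summary:
  λ = -5: algebraic multiplicity = 3, geometric multiplicity = 1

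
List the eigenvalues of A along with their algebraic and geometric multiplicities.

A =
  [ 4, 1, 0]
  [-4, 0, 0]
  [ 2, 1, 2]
λ = 2: alg = 3, geom = 2

Step 1 — factor the characteristic polynomial to read off the algebraic multiplicities:
  χ_A(x) = (x - 2)^3

Step 2 — compute geometric multiplicities via the rank-nullity identity g(λ) = n − rank(A − λI):
  rank(A − (2)·I) = 1, so dim ker(A − (2)·I) = n − 1 = 2

Summary:
  λ = 2: algebraic multiplicity = 3, geometric multiplicity = 2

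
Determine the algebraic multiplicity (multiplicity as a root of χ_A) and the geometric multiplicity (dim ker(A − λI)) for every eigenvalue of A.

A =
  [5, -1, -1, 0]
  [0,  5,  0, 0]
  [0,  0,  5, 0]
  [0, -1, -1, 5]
λ = 5: alg = 4, geom = 3

Step 1 — factor the characteristic polynomial to read off the algebraic multiplicities:
  χ_A(x) = (x - 5)^4

Step 2 — compute geometric multiplicities via the rank-nullity identity g(λ) = n − rank(A − λI):
  rank(A − (5)·I) = 1, so dim ker(A − (5)·I) = n − 1 = 3

Summary:
  λ = 5: algebraic multiplicity = 4, geometric multiplicity = 3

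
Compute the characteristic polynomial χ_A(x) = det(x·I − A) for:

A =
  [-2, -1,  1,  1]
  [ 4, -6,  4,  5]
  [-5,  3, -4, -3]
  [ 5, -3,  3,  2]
x^4 + 10*x^3 + 36*x^2 + 54*x + 27

Expanding det(x·I − A) (e.g. by cofactor expansion or by noting that A is similar to its Jordan form J, which has the same characteristic polynomial as A) gives
  χ_A(x) = x^4 + 10*x^3 + 36*x^2 + 54*x + 27
which factors as (x + 1)*(x + 3)^3. The eigenvalues (with algebraic multiplicities) are λ = -3 with multiplicity 3, λ = -1 with multiplicity 1.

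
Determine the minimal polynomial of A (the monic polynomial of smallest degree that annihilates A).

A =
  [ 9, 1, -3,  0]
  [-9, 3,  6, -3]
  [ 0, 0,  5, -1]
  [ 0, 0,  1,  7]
x^2 - 12*x + 36

The characteristic polynomial is χ_A(x) = (x - 6)^4, so the eigenvalues are known. The minimal polynomial is
  m_A(x) = Π_λ (x − λ)^{k_λ}
where k_λ is the size of the *largest* Jordan block for λ (equivalently, the smallest k with (A − λI)^k v = 0 for every generalised eigenvector v of λ).

  λ = 6: largest Jordan block has size 2, contributing (x − 6)^2

So m_A(x) = (x - 6)^2 = x^2 - 12*x + 36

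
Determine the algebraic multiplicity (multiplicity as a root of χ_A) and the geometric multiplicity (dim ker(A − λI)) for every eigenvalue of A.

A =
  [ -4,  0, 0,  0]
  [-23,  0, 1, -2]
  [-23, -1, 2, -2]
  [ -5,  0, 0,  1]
λ = -4: alg = 1, geom = 1; λ = 1: alg = 3, geom = 2

Step 1 — factor the characteristic polynomial to read off the algebraic multiplicities:
  χ_A(x) = (x - 1)^3*(x + 4)

Step 2 — compute geometric multiplicities via the rank-nullity identity g(λ) = n − rank(A − λI):
  rank(A − (-4)·I) = 3, so dim ker(A − (-4)·I) = n − 3 = 1
  rank(A − (1)·I) = 2, so dim ker(A − (1)·I) = n − 2 = 2

Summary:
  λ = -4: algebraic multiplicity = 1, geometric multiplicity = 1
  λ = 1: algebraic multiplicity = 3, geometric multiplicity = 2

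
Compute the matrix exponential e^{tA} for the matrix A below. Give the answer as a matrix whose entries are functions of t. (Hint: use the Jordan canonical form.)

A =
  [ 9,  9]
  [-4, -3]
e^{tA} =
  [6*t*exp(3*t) + exp(3*t), 9*t*exp(3*t)]
  [-4*t*exp(3*t), -6*t*exp(3*t) + exp(3*t)]

Strategy: write A = P · J · P⁻¹ where J is a Jordan canonical form, so e^{tA} = P · e^{tJ} · P⁻¹, and e^{tJ} can be computed block-by-block.

A has Jordan form
J =
  [3, 1]
  [0, 3]
(up to reordering of blocks).

Per-block formulas:
  For a 2×2 Jordan block J_2(3): exp(t · J_2(3)) = e^(3t)·(I + t·N), where N is the 2×2 nilpotent shift.

After assembling e^{tJ} and conjugating by P, we get:

e^{tA} =
  [6*t*exp(3*t) + exp(3*t), 9*t*exp(3*t)]
  [-4*t*exp(3*t), -6*t*exp(3*t) + exp(3*t)]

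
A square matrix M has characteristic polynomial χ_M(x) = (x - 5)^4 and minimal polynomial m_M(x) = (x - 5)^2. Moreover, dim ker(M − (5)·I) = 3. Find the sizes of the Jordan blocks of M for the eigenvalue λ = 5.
Block sizes for λ = 5: [2, 1, 1]

Step 1 — from the characteristic polynomial, algebraic multiplicity of λ = 5 is 4. From dim ker(M − (5)·I) = 3, there are exactly 3 Jordan blocks for λ = 5.
Step 2 — from the minimal polynomial, the factor (x − 5)^2 tells us the largest block for λ = 5 has size 2.
Step 3 — with total size 4, 3 blocks, and largest block 2, the block sizes (in nonincreasing order) are [2, 1, 1].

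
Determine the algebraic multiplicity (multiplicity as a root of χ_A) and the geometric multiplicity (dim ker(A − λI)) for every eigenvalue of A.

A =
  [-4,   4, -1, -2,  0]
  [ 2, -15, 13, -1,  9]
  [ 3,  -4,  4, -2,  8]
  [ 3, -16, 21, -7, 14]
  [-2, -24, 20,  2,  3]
λ = -5: alg = 4, geom = 2; λ = 1: alg = 1, geom = 1

Step 1 — factor the characteristic polynomial to read off the algebraic multiplicities:
  χ_A(x) = (x - 1)*(x + 5)^4

Step 2 — compute geometric multiplicities via the rank-nullity identity g(λ) = n − rank(A − λI):
  rank(A − (-5)·I) = 3, so dim ker(A − (-5)·I) = n − 3 = 2
  rank(A − (1)·I) = 4, so dim ker(A − (1)·I) = n − 4 = 1

Summary:
  λ = -5: algebraic multiplicity = 4, geometric multiplicity = 2
  λ = 1: algebraic multiplicity = 1, geometric multiplicity = 1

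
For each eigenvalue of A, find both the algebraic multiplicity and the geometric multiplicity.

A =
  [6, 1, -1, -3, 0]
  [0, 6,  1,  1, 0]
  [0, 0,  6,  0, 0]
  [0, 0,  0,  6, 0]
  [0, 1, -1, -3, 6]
λ = 6: alg = 5, geom = 3

Step 1 — factor the characteristic polynomial to read off the algebraic multiplicities:
  χ_A(x) = (x - 6)^5

Step 2 — compute geometric multiplicities via the rank-nullity identity g(λ) = n − rank(A − λI):
  rank(A − (6)·I) = 2, so dim ker(A − (6)·I) = n − 2 = 3

Summary:
  λ = 6: algebraic multiplicity = 5, geometric multiplicity = 3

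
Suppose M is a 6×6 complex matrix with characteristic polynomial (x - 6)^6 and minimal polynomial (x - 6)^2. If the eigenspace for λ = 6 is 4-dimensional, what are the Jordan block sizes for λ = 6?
Block sizes for λ = 6: [2, 2, 1, 1]

Step 1 — from the characteristic polynomial, algebraic multiplicity of λ = 6 is 6. From dim ker(M − (6)·I) = 4, there are exactly 4 Jordan blocks for λ = 6.
Step 2 — from the minimal polynomial, the factor (x − 6)^2 tells us the largest block for λ = 6 has size 2.
Step 3 — with total size 6, 4 blocks, and largest block 2, the block sizes (in nonincreasing order) are [2, 2, 1, 1].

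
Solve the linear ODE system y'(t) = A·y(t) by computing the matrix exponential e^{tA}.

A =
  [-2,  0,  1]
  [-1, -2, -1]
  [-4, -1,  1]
e^{tA} =
  [-3*t^2*exp(-t)/2 - t*exp(-t) + exp(-t), -t^2*exp(-t)/2, t^2*exp(-t)/2 + t*exp(-t)]
  [3*t^2*exp(-t) - t*exp(-t), t^2*exp(-t) - t*exp(-t) + exp(-t), -t^2*exp(-t) - t*exp(-t)]
  [-3*t^2*exp(-t)/2 - 4*t*exp(-t), -t^2*exp(-t)/2 - t*exp(-t), t^2*exp(-t)/2 + 2*t*exp(-t) + exp(-t)]

Strategy: write A = P · J · P⁻¹ where J is a Jordan canonical form, so e^{tA} = P · e^{tJ} · P⁻¹, and e^{tJ} can be computed block-by-block.

A has Jordan form
J =
  [-1,  1,  0]
  [ 0, -1,  1]
  [ 0,  0, -1]
(up to reordering of blocks).

Per-block formulas:
  For a 3×3 Jordan block J_3(-1): exp(t · J_3(-1)) = e^(-1t)·(I + t·N + (t^2/2)·N^2), where N is the 3×3 nilpotent shift.

After assembling e^{tJ} and conjugating by P, we get:

e^{tA} =
  [-3*t^2*exp(-t)/2 - t*exp(-t) + exp(-t), -t^2*exp(-t)/2, t^2*exp(-t)/2 + t*exp(-t)]
  [3*t^2*exp(-t) - t*exp(-t), t^2*exp(-t) - t*exp(-t) + exp(-t), -t^2*exp(-t) - t*exp(-t)]
  [-3*t^2*exp(-t)/2 - 4*t*exp(-t), -t^2*exp(-t)/2 - t*exp(-t), t^2*exp(-t)/2 + 2*t*exp(-t) + exp(-t)]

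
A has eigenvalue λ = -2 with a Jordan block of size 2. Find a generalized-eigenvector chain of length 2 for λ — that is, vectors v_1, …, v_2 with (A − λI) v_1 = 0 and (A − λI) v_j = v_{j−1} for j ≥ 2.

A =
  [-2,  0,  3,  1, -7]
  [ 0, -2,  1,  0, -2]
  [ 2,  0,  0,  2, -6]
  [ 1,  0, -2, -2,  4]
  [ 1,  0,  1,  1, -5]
A Jordan chain for λ = -2 of length 2:
v_1 = (0, 0, 2, 1, 1)ᵀ
v_2 = (1, 0, 0, 0, 0)ᵀ

Let N = A − (-2)·I. We want v_2 with N^2 v_2 = 0 but N^1 v_2 ≠ 0; then v_{j-1} := N · v_j for j = 2, …, 2.

Pick v_2 = (1, 0, 0, 0, 0)ᵀ.
Then v_1 = N · v_2 = (0, 0, 2, 1, 1)ᵀ.

Sanity check: (A − (-2)·I) v_1 = (0, 0, 0, 0, 0)ᵀ = 0. ✓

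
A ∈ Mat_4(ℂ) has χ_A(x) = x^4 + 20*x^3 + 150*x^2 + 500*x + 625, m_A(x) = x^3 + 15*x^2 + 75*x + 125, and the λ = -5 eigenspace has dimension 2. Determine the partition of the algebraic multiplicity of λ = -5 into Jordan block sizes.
Block sizes for λ = -5: [3, 1]

Step 1 — from the characteristic polynomial, algebraic multiplicity of λ = -5 is 4. From dim ker(A − (-5)·I) = 2, there are exactly 2 Jordan blocks for λ = -5.
Step 2 — from the minimal polynomial, the factor (x + 5)^3 tells us the largest block for λ = -5 has size 3.
Step 3 — with total size 4, 2 blocks, and largest block 3, the block sizes (in nonincreasing order) are [3, 1].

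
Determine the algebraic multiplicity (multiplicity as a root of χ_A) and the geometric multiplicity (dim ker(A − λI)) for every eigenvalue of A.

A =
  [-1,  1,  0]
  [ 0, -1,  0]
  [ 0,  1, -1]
λ = -1: alg = 3, geom = 2

Step 1 — factor the characteristic polynomial to read off the algebraic multiplicities:
  χ_A(x) = (x + 1)^3

Step 2 — compute geometric multiplicities via the rank-nullity identity g(λ) = n − rank(A − λI):
  rank(A − (-1)·I) = 1, so dim ker(A − (-1)·I) = n − 1 = 2

Summary:
  λ = -1: algebraic multiplicity = 3, geometric multiplicity = 2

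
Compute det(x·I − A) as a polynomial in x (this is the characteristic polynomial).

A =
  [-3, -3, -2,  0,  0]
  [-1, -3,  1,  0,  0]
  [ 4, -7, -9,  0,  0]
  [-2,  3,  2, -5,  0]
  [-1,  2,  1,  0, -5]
x^5 + 25*x^4 + 250*x^3 + 1250*x^2 + 3125*x + 3125

Expanding det(x·I − A) (e.g. by cofactor expansion or by noting that A is similar to its Jordan form J, which has the same characteristic polynomial as A) gives
  χ_A(x) = x^5 + 25*x^4 + 250*x^3 + 1250*x^2 + 3125*x + 3125
which factors as (x + 5)^5. The eigenvalues (with algebraic multiplicities) are λ = -5 with multiplicity 5.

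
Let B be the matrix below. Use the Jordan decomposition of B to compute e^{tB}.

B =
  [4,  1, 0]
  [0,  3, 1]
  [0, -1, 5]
e^{tB} =
  [exp(4*t), -t^2*exp(4*t)/2 + t*exp(4*t), t^2*exp(4*t)/2]
  [0, -t*exp(4*t) + exp(4*t), t*exp(4*t)]
  [0, -t*exp(4*t), t*exp(4*t) + exp(4*t)]

Strategy: write B = P · J · P⁻¹ where J is a Jordan canonical form, so e^{tB} = P · e^{tJ} · P⁻¹, and e^{tJ} can be computed block-by-block.

B has Jordan form
J =
  [4, 1, 0]
  [0, 4, 1]
  [0, 0, 4]
(up to reordering of blocks).

Per-block formulas:
  For a 3×3 Jordan block J_3(4): exp(t · J_3(4)) = e^(4t)·(I + t·N + (t^2/2)·N^2), where N is the 3×3 nilpotent shift.

After assembling e^{tJ} and conjugating by P, we get:

e^{tB} =
  [exp(4*t), -t^2*exp(4*t)/2 + t*exp(4*t), t^2*exp(4*t)/2]
  [0, -t*exp(4*t) + exp(4*t), t*exp(4*t)]
  [0, -t*exp(4*t), t*exp(4*t) + exp(4*t)]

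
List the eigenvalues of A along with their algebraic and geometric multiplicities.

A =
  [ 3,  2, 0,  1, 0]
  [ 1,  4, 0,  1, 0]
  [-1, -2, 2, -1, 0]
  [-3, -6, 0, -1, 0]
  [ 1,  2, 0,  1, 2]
λ = 2: alg = 5, geom = 4

Step 1 — factor the characteristic polynomial to read off the algebraic multiplicities:
  χ_A(x) = (x - 2)^5

Step 2 — compute geometric multiplicities via the rank-nullity identity g(λ) = n − rank(A − λI):
  rank(A − (2)·I) = 1, so dim ker(A − (2)·I) = n − 1 = 4

Summary:
  λ = 2: algebraic multiplicity = 5, geometric multiplicity = 4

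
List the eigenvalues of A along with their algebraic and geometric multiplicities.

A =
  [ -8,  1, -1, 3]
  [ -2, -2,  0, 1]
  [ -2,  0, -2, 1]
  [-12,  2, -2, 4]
λ = -2: alg = 4, geom = 2

Step 1 — factor the characteristic polynomial to read off the algebraic multiplicities:
  χ_A(x) = (x + 2)^4

Step 2 — compute geometric multiplicities via the rank-nullity identity g(λ) = n − rank(A − λI):
  rank(A − (-2)·I) = 2, so dim ker(A − (-2)·I) = n − 2 = 2

Summary:
  λ = -2: algebraic multiplicity = 4, geometric multiplicity = 2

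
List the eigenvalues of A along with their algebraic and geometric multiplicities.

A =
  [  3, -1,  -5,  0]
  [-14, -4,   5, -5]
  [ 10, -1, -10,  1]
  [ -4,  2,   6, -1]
λ = -3: alg = 4, geom = 2

Step 1 — factor the characteristic polynomial to read off the algebraic multiplicities:
  χ_A(x) = (x + 3)^4

Step 2 — compute geometric multiplicities via the rank-nullity identity g(λ) = n − rank(A − λI):
  rank(A − (-3)·I) = 2, so dim ker(A − (-3)·I) = n − 2 = 2

Summary:
  λ = -3: algebraic multiplicity = 4, geometric multiplicity = 2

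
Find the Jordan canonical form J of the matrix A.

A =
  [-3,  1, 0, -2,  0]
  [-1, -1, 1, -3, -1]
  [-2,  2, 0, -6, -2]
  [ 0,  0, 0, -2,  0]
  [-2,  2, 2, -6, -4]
J_3(-2) ⊕ J_1(-2) ⊕ J_1(-2)

The characteristic polynomial is
  det(x·I − A) = x^5 + 10*x^4 + 40*x^3 + 80*x^2 + 80*x + 32 = (x + 2)^5

Eigenvalues and multiplicities (the geometric multiplicity of λ is n − rank(A − λI), which equals the number of Jordan blocks for λ):
  λ = -2: algebraic multiplicity = 5, geometric multiplicity = 3

Determining the block sizes for each eigenvalue:
  λ = -2: with am = 5 and gm = 3, the partition is not yet determined (e.g. several partitions of 5 into 3 parts exist). Let N = A − (-2)·I. Computing rank(N^1) = 2, rank(N^2) = 1, rank(N^3) = 0; the number of blocks of size ≥ j is rank(N^{j−1}) − rank(N^j), giving [3, 1, 1]. So we have 1 block(s) of size 3, 2 block(s) of size 1 → block sizes [3, 1, 1]

Assembling the blocks gives a Jordan form
J =
  [-2,  1,  0,  0,  0]
  [ 0, -2,  1,  0,  0]
  [ 0,  0, -2,  0,  0]
  [ 0,  0,  0, -2,  0]
  [ 0,  0,  0,  0, -2]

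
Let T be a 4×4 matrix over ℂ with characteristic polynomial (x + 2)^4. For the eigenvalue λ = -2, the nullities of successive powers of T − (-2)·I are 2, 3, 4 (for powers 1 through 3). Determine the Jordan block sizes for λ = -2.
Block sizes for λ = -2: [3, 1]

From the dimensions of kernels of powers, the number of Jordan blocks of size at least j is d_j − d_{j−1} where d_j = dim ker(N^j) (with d_0 = 0). Computing the differences gives [2, 1, 1].
The number of blocks of size exactly k is (#blocks of size ≥ k) − (#blocks of size ≥ k + 1), so the partition is: 1 block(s) of size 1, 1 block(s) of size 3.
In nonincreasing order the block sizes are [3, 1].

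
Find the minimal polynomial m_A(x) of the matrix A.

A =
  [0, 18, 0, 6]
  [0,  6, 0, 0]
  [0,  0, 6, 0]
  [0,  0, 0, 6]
x^2 - 6*x

The characteristic polynomial is χ_A(x) = x*(x - 6)^3, so the eigenvalues are known. The minimal polynomial is
  m_A(x) = Π_λ (x − λ)^{k_λ}
where k_λ is the size of the *largest* Jordan block for λ (equivalently, the smallest k with (A − λI)^k v = 0 for every generalised eigenvector v of λ).

  λ = 0: largest Jordan block has size 1, contributing (x − 0)
  λ = 6: largest Jordan block has size 1, contributing (x − 6)

So m_A(x) = x*(x - 6) = x^2 - 6*x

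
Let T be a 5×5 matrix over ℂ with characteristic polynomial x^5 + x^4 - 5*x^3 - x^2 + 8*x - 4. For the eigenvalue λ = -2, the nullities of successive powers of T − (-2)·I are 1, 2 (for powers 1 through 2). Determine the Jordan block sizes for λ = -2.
Block sizes for λ = -2: [2]

From the dimensions of kernels of powers, the number of Jordan blocks of size at least j is d_j − d_{j−1} where d_j = dim ker(N^j) (with d_0 = 0). Computing the differences gives [1, 1].
The number of blocks of size exactly k is (#blocks of size ≥ k) − (#blocks of size ≥ k + 1), so the partition is: 1 block(s) of size 2.
In nonincreasing order the block sizes are [2].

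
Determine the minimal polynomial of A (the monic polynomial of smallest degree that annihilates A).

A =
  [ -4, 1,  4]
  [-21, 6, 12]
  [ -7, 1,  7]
x^2 - 6*x + 9

The characteristic polynomial is χ_A(x) = (x - 3)^3, so the eigenvalues are known. The minimal polynomial is
  m_A(x) = Π_λ (x − λ)^{k_λ}
where k_λ is the size of the *largest* Jordan block for λ (equivalently, the smallest k with (A − λI)^k v = 0 for every generalised eigenvector v of λ).

  λ = 3: largest Jordan block has size 2, contributing (x − 3)^2

So m_A(x) = (x - 3)^2 = x^2 - 6*x + 9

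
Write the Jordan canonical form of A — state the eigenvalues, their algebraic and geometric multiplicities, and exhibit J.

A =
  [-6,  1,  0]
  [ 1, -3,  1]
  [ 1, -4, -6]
J_3(-5)

The characteristic polynomial is
  det(x·I − A) = x^3 + 15*x^2 + 75*x + 125 = (x + 5)^3

Eigenvalues and multiplicities (the geometric multiplicity of λ is n − rank(A − λI), which equals the number of Jordan blocks for λ):
  λ = -5: algebraic multiplicity = 3, geometric multiplicity = 1

Determining the block sizes for each eigenvalue:
  λ = -5: one block (gm = 1), so the single block has size am = 3 → block sizes [3]

Assembling the blocks gives a Jordan form
J =
  [-5,  1,  0]
  [ 0, -5,  1]
  [ 0,  0, -5]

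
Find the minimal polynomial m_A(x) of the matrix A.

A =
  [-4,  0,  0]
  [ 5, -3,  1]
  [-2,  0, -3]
x^3 + 10*x^2 + 33*x + 36

The characteristic polynomial is χ_A(x) = (x + 3)^2*(x + 4), so the eigenvalues are known. The minimal polynomial is
  m_A(x) = Π_λ (x − λ)^{k_λ}
where k_λ is the size of the *largest* Jordan block for λ (equivalently, the smallest k with (A − λI)^k v = 0 for every generalised eigenvector v of λ).

  λ = -4: largest Jordan block has size 1, contributing (x + 4)
  λ = -3: largest Jordan block has size 2, contributing (x + 3)^2

So m_A(x) = (x + 3)^2*(x + 4) = x^3 + 10*x^2 + 33*x + 36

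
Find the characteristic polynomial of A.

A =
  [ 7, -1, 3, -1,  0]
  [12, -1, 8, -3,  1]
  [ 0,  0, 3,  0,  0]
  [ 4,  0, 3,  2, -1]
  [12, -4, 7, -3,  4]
x^5 - 15*x^4 + 90*x^3 - 270*x^2 + 405*x - 243

Expanding det(x·I − A) (e.g. by cofactor expansion or by noting that A is similar to its Jordan form J, which has the same characteristic polynomial as A) gives
  χ_A(x) = x^5 - 15*x^4 + 90*x^3 - 270*x^2 + 405*x - 243
which factors as (x - 3)^5. The eigenvalues (with algebraic multiplicities) are λ = 3 with multiplicity 5.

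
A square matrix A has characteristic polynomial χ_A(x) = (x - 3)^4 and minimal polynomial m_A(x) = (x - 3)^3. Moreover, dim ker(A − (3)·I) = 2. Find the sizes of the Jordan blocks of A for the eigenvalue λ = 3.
Block sizes for λ = 3: [3, 1]

Step 1 — from the characteristic polynomial, algebraic multiplicity of λ = 3 is 4. From dim ker(A − (3)·I) = 2, there are exactly 2 Jordan blocks for λ = 3.
Step 2 — from the minimal polynomial, the factor (x − 3)^3 tells us the largest block for λ = 3 has size 3.
Step 3 — with total size 4, 2 blocks, and largest block 3, the block sizes (in nonincreasing order) are [3, 1].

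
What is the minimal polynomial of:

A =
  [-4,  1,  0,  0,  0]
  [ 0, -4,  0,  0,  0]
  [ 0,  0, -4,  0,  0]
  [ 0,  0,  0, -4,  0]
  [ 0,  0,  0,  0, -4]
x^2 + 8*x + 16

The characteristic polynomial is χ_A(x) = (x + 4)^5, so the eigenvalues are known. The minimal polynomial is
  m_A(x) = Π_λ (x − λ)^{k_λ}
where k_λ is the size of the *largest* Jordan block for λ (equivalently, the smallest k with (A − λI)^k v = 0 for every generalised eigenvector v of λ).

  λ = -4: largest Jordan block has size 2, contributing (x + 4)^2

So m_A(x) = (x + 4)^2 = x^2 + 8*x + 16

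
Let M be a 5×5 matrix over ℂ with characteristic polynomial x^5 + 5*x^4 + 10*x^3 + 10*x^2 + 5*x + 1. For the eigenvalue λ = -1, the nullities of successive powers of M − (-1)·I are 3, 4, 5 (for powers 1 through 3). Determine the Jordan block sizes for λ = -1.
Block sizes for λ = -1: [3, 1, 1]

From the dimensions of kernels of powers, the number of Jordan blocks of size at least j is d_j − d_{j−1} where d_j = dim ker(N^j) (with d_0 = 0). Computing the differences gives [3, 1, 1].
The number of blocks of size exactly k is (#blocks of size ≥ k) − (#blocks of size ≥ k + 1), so the partition is: 2 block(s) of size 1, 1 block(s) of size 3.
In nonincreasing order the block sizes are [3, 1, 1].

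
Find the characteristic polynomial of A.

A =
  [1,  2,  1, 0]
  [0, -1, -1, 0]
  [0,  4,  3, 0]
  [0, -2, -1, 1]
x^4 - 4*x^3 + 6*x^2 - 4*x + 1

Expanding det(x·I − A) (e.g. by cofactor expansion or by noting that A is similar to its Jordan form J, which has the same characteristic polynomial as A) gives
  χ_A(x) = x^4 - 4*x^3 + 6*x^2 - 4*x + 1
which factors as (x - 1)^4. The eigenvalues (with algebraic multiplicities) are λ = 1 with multiplicity 4.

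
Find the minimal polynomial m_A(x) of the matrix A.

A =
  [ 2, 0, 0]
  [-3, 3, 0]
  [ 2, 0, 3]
x^2 - 5*x + 6

The characteristic polynomial is χ_A(x) = (x - 3)^2*(x - 2), so the eigenvalues are known. The minimal polynomial is
  m_A(x) = Π_λ (x − λ)^{k_λ}
where k_λ is the size of the *largest* Jordan block for λ (equivalently, the smallest k with (A − λI)^k v = 0 for every generalised eigenvector v of λ).

  λ = 2: largest Jordan block has size 1, contributing (x − 2)
  λ = 3: largest Jordan block has size 1, contributing (x − 3)

So m_A(x) = (x - 3)*(x - 2) = x^2 - 5*x + 6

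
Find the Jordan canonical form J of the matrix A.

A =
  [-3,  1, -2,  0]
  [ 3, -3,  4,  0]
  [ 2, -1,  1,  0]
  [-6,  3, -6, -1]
J_2(-2) ⊕ J_1(-1) ⊕ J_1(-1)

The characteristic polynomial is
  det(x·I − A) = x^4 + 6*x^3 + 13*x^2 + 12*x + 4 = (x + 1)^2*(x + 2)^2

Eigenvalues and multiplicities (the geometric multiplicity of λ is n − rank(A − λI), which equals the number of Jordan blocks for λ):
  λ = -2: algebraic multiplicity = 2, geometric multiplicity = 1
  λ = -1: algebraic multiplicity = 2, geometric multiplicity = 2

Determining the block sizes for each eigenvalue:
  λ = -2: one block (gm = 1), so the single block has size am = 2 → block sizes [2]
  λ = -1: gm = am = 2, so every block has size 1 → block sizes [1, 1]

Assembling the blocks gives a Jordan form
J =
  [-2,  1,  0,  0]
  [ 0, -2,  0,  0]
  [ 0,  0, -1,  0]
  [ 0,  0,  0, -1]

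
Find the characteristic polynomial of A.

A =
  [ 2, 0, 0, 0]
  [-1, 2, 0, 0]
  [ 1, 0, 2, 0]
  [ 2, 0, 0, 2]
x^4 - 8*x^3 + 24*x^2 - 32*x + 16

Expanding det(x·I − A) (e.g. by cofactor expansion or by noting that A is similar to its Jordan form J, which has the same characteristic polynomial as A) gives
  χ_A(x) = x^4 - 8*x^3 + 24*x^2 - 32*x + 16
which factors as (x - 2)^4. The eigenvalues (with algebraic multiplicities) are λ = 2 with multiplicity 4.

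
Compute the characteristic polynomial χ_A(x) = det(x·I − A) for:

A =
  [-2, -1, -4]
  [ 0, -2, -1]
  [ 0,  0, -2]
x^3 + 6*x^2 + 12*x + 8

Expanding det(x·I − A) (e.g. by cofactor expansion or by noting that A is similar to its Jordan form J, which has the same characteristic polynomial as A) gives
  χ_A(x) = x^3 + 6*x^2 + 12*x + 8
which factors as (x + 2)^3. The eigenvalues (with algebraic multiplicities) are λ = -2 with multiplicity 3.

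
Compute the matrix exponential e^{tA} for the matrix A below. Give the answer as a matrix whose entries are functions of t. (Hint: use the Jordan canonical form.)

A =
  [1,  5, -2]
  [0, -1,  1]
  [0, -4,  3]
e^{tA} =
  [exp(t), -t^2*exp(t) + 5*t*exp(t), t^2*exp(t)/2 - 2*t*exp(t)]
  [0, -2*t*exp(t) + exp(t), t*exp(t)]
  [0, -4*t*exp(t), 2*t*exp(t) + exp(t)]

Strategy: write A = P · J · P⁻¹ where J is a Jordan canonical form, so e^{tA} = P · e^{tJ} · P⁻¹, and e^{tJ} can be computed block-by-block.

A has Jordan form
J =
  [1, 1, 0]
  [0, 1, 1]
  [0, 0, 1]
(up to reordering of blocks).

Per-block formulas:
  For a 3×3 Jordan block J_3(1): exp(t · J_3(1)) = e^(1t)·(I + t·N + (t^2/2)·N^2), where N is the 3×3 nilpotent shift.

After assembling e^{tJ} and conjugating by P, we get:

e^{tA} =
  [exp(t), -t^2*exp(t) + 5*t*exp(t), t^2*exp(t)/2 - 2*t*exp(t)]
  [0, -2*t*exp(t) + exp(t), t*exp(t)]
  [0, -4*t*exp(t), 2*t*exp(t) + exp(t)]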